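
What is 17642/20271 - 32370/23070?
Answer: -8305711/15588399 ≈ -0.53281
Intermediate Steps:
17642/20271 - 32370/23070 = 17642*(1/20271) - 32370*1/23070 = 17642/20271 - 1079/769 = -8305711/15588399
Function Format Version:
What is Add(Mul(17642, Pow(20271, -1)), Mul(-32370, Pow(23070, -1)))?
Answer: Rational(-8305711, 15588399) ≈ -0.53281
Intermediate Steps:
Add(Mul(17642, Pow(20271, -1)), Mul(-32370, Pow(23070, -1))) = Add(Mul(17642, Rational(1, 20271)), Mul(-32370, Rational(1, 23070))) = Add(Rational(17642, 20271), Rational(-1079, 769)) = Rational(-8305711, 15588399)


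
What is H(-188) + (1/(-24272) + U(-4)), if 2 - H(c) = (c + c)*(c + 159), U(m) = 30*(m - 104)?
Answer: -343254625/24272 ≈ -14142.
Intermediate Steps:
U(m) = -3120 + 30*m (U(m) = 30*(-104 + m) = -3120 + 30*m)
H(c) = 2 - 2*c*(159 + c) (H(c) = 2 - (c + c)*(c + 159) = 2 - 2*c*(159 + c))
H(-188) + (1/(-24272) + U(-4)) = (2 - 318*(-188) - 2*(-188)**2) + (1/(-24272) + (-3120 + 30*(-4))) = (2 + 59784 - 2*35344) + (-1/24272 + (-3120 - 120)) = (2 + 59784 - 70688) + (-1/24272 - 3240) = -10902 - 78641281/24272 = -343254625/24272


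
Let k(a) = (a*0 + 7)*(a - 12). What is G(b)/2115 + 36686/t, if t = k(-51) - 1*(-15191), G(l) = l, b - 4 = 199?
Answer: 8058514/3119625 ≈ 2.5832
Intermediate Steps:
b = 203 (b = 4 + 199 = 203)
k(a) = -84 + 7*a (k(a) = (0 + 7)*(-12 + a) = 7*(-12 + a) = -84 + 7*a)
t = 14750 (t = (-84 + 7*(-51)) - 1*(-15191) = (-84 - 357) + 15191 = -441 + 15191 = 14750)
G(b)/2115 + 36686/t = 203/2115 + 36686/14750 = 203*(1/2115) + 36686*(1/14750) = 203/2115 + 18343/7375 = 8058514/3119625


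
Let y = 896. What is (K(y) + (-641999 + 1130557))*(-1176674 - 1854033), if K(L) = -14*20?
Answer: -1479827552546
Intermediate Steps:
K(L) = -280
(K(y) + (-641999 + 1130557))*(-1176674 - 1854033) = (-280 + (-641999 + 1130557))*(-1176674 - 1854033) = (-280 + 488558)*(-3030707) = 488278*(-3030707) = -1479827552546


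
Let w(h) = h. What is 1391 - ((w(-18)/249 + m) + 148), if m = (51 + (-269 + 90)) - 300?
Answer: 138699/83 ≈ 1671.1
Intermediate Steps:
m = -428 (m = (51 - 179) - 300 = -128 - 300 = -428)
1391 - ((w(-18)/249 + m) + 148) = 1391 - ((-18/249 - 428) + 148) = 1391 - ((-18*1/249 - 428) + 148) = 1391 - ((-6/83 - 428) + 148) = 1391 - (-35530/83 + 148) = 1391 - 1*(-23246/83) = 1391 + 23246/83 = 138699/83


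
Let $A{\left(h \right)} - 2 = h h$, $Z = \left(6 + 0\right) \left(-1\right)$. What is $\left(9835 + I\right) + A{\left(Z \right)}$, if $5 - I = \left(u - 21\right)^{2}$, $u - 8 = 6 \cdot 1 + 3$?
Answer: $9862$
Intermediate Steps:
$Z = -6$ ($Z = 6 \left(-1\right) = -6$)
$u = 17$ ($u = 8 + \left(6 \cdot 1 + 3\right) = 8 + \left(6 + 3\right) = 8 + 9 = 17$)
$A{\left(h \right)} = 2 + h^{2}$ ($A{\left(h \right)} = 2 + h h = 2 + h^{2}$)
$I = -11$ ($I = 5 - \left(17 - 21\right)^{2} = 5 - \left(-4\right)^{2} = 5 - 16 = -11$)
$\left(9835 + I\right) + A{\left(Z \right)} = \left(9835 - 11\right) + \left(2 + \left(-6\right)^{2}\right) = 9824 + \left(2 + 36\right) = 9824 + 38 = 9862$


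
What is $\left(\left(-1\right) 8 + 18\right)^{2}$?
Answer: $100$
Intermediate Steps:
$\left(\left(-1\right) 8 + 18\right)^{2} = \left(-8 + 18\right)^{2} = 10^{2} = 100$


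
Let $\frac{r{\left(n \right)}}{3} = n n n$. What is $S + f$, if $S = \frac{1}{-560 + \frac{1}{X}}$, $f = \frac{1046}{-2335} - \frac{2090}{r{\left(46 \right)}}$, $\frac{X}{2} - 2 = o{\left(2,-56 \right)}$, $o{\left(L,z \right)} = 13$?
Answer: $- \frac{2616764771141}{5727103992660} \approx -0.45691$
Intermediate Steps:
$X = 30$ ($X = 4 + 2 \cdot 13 = 4 + 26 = 30$)
$r{\left(n \right)} = 3 n^{3}$ ($r{\left(n \right)} = 3 n n n = 3 n^{2} n = 3 n^{3}$)
$f = - \frac{155160259}{340919340}$ ($f = \frac{1046}{-2335} - \frac{2090}{3 \cdot 46^{3}} = 1046 \left(- \frac{1}{2335}\right) - \frac{2090}{3 \cdot 97336} = - \frac{1046}{2335} - \frac{2090}{292008} = - \frac{1046}{2335} - \frac{1045}{146004} = - \frac{155160259}{340919340} \approx -0.45512$)
$S = - \frac{30}{16799}$ ($S = \frac{1}{-560 + \frac{1}{30}} = \frac{1}{- \frac{16799}{30}} = - \frac{30}{16799} \approx -0.0017858$)
$S + f = - \frac{30}{16799} - \frac{155160259}{340919340} = - \frac{2616764771141}{5727103992660}$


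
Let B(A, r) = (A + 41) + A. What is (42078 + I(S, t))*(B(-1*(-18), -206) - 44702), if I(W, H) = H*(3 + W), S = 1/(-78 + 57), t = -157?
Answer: -1857046000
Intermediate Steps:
S = -1/21 (S = 1/(-21) = -1/21 ≈ -0.047619)
B(A, r) = 41 + 2*A (B(A, r) = (41 + A) + A = 41 + 2*A)
(42078 + I(S, t))*(B(-1*(-18), -206) - 44702) = (42078 - 157*(3 - 1/21))*((41 + 2*(-1*(-18))) - 44702) = (42078 - 157*62/21)*((41 + 2*18) - 44702) = (42078 - 9734/21)*((41 + 36) - 44702) = 873904*(77 - 44702)/21 = (873904/21)*(-44625) = -1857046000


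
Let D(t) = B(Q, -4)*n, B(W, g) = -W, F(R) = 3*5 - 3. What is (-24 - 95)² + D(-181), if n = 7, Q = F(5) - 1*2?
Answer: 14091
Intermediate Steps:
F(R) = 12 (F(R) = 15 - 3 = 12)
Q = 10 (Q = 12 - 1*2 = 12 - 2 = 10)
D(t) = -70 (D(t) = -1*10*7 = -10*7 = -70)
(-24 - 95)² + D(-181) = (-24 - 95)² - 70 = (-119)² - 70 = 14161 - 70 = 14091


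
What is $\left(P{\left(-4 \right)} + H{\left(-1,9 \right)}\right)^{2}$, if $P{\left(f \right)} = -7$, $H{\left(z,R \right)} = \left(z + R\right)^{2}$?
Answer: $3249$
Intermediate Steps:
$H{\left(z,R \right)} = \left(R + z\right)^{2}$
$\left(P{\left(-4 \right)} + H{\left(-1,9 \right)}\right)^{2} = \left(-7 + \left(9 - 1\right)^{2}\right)^{2} = \left(-7 + 8^{2}\right)^{2} = \left(-7 + 64\right)^{2} = 57^{2} = 3249$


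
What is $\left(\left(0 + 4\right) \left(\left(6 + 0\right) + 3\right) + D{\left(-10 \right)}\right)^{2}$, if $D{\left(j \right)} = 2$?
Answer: $1444$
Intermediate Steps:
$\left(\left(0 + 4\right) \left(\left(6 + 0\right) + 3\right) + D{\left(-10 \right)}\right)^{2} = \left(\left(0 + 4\right) \left(\left(6 + 0\right) + 3\right) + 2\right)^{2} = \left(4 \left(6 + 3\right) + 2\right)^{2} = \left(4 \cdot 9 + 2\right)^{2} = \left(36 + 2\right)^{2} = 38^{2} = 1444$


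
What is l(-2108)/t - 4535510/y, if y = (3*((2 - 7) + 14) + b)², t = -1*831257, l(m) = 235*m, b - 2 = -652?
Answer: -10431204350/940626671 ≈ -11.090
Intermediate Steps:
b = -650 (b = 2 - 652 = -650)
t = -831257
y = 388129 (y = (3*((2 - 7) + 14) - 650)² = (3*(-5 + 14) - 650)² = (3*9 - 650)² = (27 - 650)² = (-623)² = 388129)
l(-2108)/t - 4535510/y = (235*(-2108))/(-831257) - 4535510/388129 = -495380*(-1/831257) - 4535510*1/388129 = 495380/831257 - 647930/55447 = -10431204350/940626671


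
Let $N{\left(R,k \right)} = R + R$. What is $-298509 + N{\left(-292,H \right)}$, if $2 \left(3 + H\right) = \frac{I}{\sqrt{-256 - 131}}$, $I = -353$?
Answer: $-299093$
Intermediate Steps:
$H = -3 + \frac{353 i \sqrt{43}}{258}$ ($H = -3 + \frac{\left(-353\right) \frac{1}{\sqrt{-256 - 131}}}{2} = -3 + \frac{\left(-353\right) \frac{1}{\sqrt{-387}}}{2} = -3 + \frac{\left(-353\right) \frac{1}{3 i \sqrt{43}}}{2} = -3 + \frac{\left(-353\right) \left(- \frac{i \sqrt{43}}{129}\right)}{2} = -3 + \frac{\frac{353}{129} i \sqrt{43}}{2} = -3 + \frac{353 i \sqrt{43}}{258} \approx -3.0 + 8.972 i$)
$N{\left(R,k \right)} = 2 R$
$-298509 + N{\left(-292,H \right)} = -298509 + 2 \left(-292\right) = -298509 - 584 = -299093$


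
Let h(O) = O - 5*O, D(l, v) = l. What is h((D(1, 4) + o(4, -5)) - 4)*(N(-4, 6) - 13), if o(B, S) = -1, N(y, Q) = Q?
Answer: -112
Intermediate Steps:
h(O) = -4*O (h(O) = O - 5*O = -4*O)
h((D(1, 4) + o(4, -5)) - 4)*(N(-4, 6) - 13) = (-4*((1 - 1) - 4))*(6 - 13) = -4*(0 - 4)*(-7) = -4*(-4)*(-7) = 16*(-7) = -112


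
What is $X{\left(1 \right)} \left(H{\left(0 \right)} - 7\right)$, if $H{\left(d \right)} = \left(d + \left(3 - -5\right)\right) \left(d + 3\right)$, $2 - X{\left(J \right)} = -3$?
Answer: $85$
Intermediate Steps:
$X{\left(J \right)} = 5$ ($X{\left(J \right)} = 2 - -3 = 2 + 3 = 5$)
$H{\left(d \right)} = \left(3 + d\right) \left(8 + d\right)$ ($H{\left(d \right)} = \left(d + \left(3 + 5\right)\right) \left(3 + d\right) = \left(d + 8\right) \left(3 + d\right) = \left(8 + d\right) \left(3 + d\right) = \left(3 + d\right) \left(8 + d\right)$)
$X{\left(1 \right)} \left(H{\left(0 \right)} - 7\right) = 5 \left(\left(24 + 0^{2} + 11 \cdot 0\right) - 7\right) = 5 \left(\left(24 + 0 + 0\right) - 7\right) = 5 \left(24 - 7\right) = 5 \cdot 17 = 85$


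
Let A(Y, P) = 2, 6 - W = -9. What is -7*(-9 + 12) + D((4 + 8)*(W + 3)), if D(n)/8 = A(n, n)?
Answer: -5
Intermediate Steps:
W = 15 (W = 6 - 1*(-9) = 6 + 9 = 15)
D(n) = 16 (D(n) = 8*2 = 16)
-7*(-9 + 12) + D((4 + 8)*(W + 3)) = -7*(-9 + 12) + 16 = -7*3 + 16 = -21 + 16 = -5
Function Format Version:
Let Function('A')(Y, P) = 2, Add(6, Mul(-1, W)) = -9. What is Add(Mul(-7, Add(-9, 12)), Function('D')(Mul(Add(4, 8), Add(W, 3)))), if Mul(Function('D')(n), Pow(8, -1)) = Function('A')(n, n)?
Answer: -5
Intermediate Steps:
W = 15 (W = Add(6, Mul(-1, -9)) = Add(6, 9) = 15)
Function('D')(n) = 16 (Function('D')(n) = Mul(8, 2) = 16)
Add(Mul(-7, Add(-9, 12)), Function('D')(Mul(Add(4, 8), Add(W, 3)))) = Add(Mul(-7, Add(-9, 12)), 16) = Add(Mul(-7, 3), 16) = Add(-21, 16) = -5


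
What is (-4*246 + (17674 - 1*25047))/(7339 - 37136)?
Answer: 8357/29797 ≈ 0.28046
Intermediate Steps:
(-4*246 + (17674 - 1*25047))/(7339 - 37136) = (-984 + (17674 - 25047))/(-29797) = (-984 - 7373)*(-1/29797) = -8357*(-1/29797) = 8357/29797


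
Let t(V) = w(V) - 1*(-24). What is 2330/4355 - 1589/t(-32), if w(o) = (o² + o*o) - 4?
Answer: -420331/1801228 ≈ -0.23336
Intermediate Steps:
w(o) = -4 + 2*o² (w(o) = (o² + o²) - 4 = 2*o² - 4 = -4 + 2*o²)
t(V) = 20 + 2*V² (t(V) = (-4 + 2*V²) - 1*(-24) = (-4 + 2*V²) + 24 = 20 + 2*V²)
2330/4355 - 1589/t(-32) = 2330/4355 - 1589/(20 + 2*(-32)²) = 2330*(1/4355) - 1589/(20 + 2*1024) = 466/871 - 1589/(20 + 2048) = 466/871 - 1589/2068 = -420331/1801228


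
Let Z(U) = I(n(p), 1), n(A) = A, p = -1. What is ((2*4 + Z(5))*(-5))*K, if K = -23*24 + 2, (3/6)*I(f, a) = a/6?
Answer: 68750/3 ≈ 22917.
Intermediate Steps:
I(f, a) = a/3 (I(f, a) = 2*(a/6) = a/3)
Z(U) = ⅓ (Z(U) = (⅓)*1 = ⅓)
K = -550 (K = -552 + 2 = -550)
((2*4 + Z(5))*(-5))*K = ((2*4 + ⅓)*(-5))*(-550) = ((8 + ⅓)*(-5))*(-550) = ((25/3)*(-5))*(-550) = -125/3*(-550) = 68750/3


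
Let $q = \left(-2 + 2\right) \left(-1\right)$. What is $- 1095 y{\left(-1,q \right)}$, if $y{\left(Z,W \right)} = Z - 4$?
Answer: $5475$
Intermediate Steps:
$q = 0$ ($q = 0 \left(-1\right) = 0$)
$y{\left(Z,W \right)} = -4 + Z$
$- 1095 y{\left(-1,q \right)} = - 1095 \left(-4 - 1\right) = \left(-1095\right) \left(-5\right) = 5475$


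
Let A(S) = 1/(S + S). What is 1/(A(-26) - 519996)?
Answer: -52/27039793 ≈ -1.9231e-6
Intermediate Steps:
A(S) = 1/(2*S)
1/(A(-26) - 519996) = 1/((1/2)/(-26) - 519996) = 1/((1/2)*(-1/26) - 519996) = 1/(-1/52 - 519996) = 1/(-27039793/52) = -52/27039793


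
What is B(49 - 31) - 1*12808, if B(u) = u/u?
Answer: -12807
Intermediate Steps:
B(u) = 1
B(49 - 31) - 1*12808 = 1 - 1*12808 = 1 - 12808 = -12807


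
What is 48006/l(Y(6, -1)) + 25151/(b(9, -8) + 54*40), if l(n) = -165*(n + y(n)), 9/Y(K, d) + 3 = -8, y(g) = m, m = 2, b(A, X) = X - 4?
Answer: -32737481/139620 ≈ -234.48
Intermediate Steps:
b(A, X) = -4 + X
y(g) = 2
Y(K, d) = -9/11 (Y(K, d) = 9/(-3 - 8) = 9/(-11) = 9*(-1/11) = -9/11)
l(n) = -330 - 165*n (l(n) = -165*(n + 2) = -165*(2 + n) = -330 - 165*n)
48006/l(Y(6, -1)) + 25151/(b(9, -8) + 54*40) = 48006/(-330 - 165*(-9/11)) + 25151/((-4 - 8) + 54*40) = 48006/(-330 + 135) + 25151/(-12 + 2160) = 48006/(-195) + 25151/2148 = 48006*(-1/195) + 25151*(1/2148) = -16002/65 + 25151/2148 = -32737481/139620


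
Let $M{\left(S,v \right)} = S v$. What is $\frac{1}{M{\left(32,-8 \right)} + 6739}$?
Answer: $\frac{1}{6483} \approx 0.00015425$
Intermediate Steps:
$\frac{1}{M{\left(32,-8 \right)} + 6739} = \frac{1}{32 \left(-8\right) + 6739} = \frac{1}{-256 + 6739} = \frac{1}{6483}$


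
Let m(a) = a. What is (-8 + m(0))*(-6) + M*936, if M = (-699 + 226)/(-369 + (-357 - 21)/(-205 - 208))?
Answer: 3018152/2413 ≈ 1250.8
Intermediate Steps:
M = 27907/21717 (M = -473/(-369 - 378/(-413)) = -473/(-369 - 378*(-1/413)) = -473/(-369 + 54/59) = -473/(-21717/59) = -473*(-59/21717) = 27907/21717 ≈ 1.2850)
(-8 + m(0))*(-6) + M*936 = (-8 + 0)*(-6) + (27907/21717)*936 = -8*(-6) + 2902328/2413 = 48 + 2902328/2413 = 3018152/2413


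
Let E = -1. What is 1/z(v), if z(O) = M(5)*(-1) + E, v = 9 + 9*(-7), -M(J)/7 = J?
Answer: 1/34 ≈ 0.029412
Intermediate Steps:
M(J) = -7*J
v = -54 (v = 9 - 63 = -54)
z(O) = 34 (z(O) = -7*5*(-1) - 1 = -35*(-1) - 1 = 35 - 1 = 34)
1/z(v) = 1/34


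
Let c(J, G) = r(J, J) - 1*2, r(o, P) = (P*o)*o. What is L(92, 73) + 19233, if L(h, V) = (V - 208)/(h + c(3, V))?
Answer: 250014/13 ≈ 19232.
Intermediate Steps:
r(o, P) = P*o²
c(J, G) = -2 + J³ (c(J, G) = J*J² - 1*2 = J³ - 2 = -2 + J³)
L(h, V) = (-208 + V)/(25 + h) (L(h, V) = (V - 208)/(h + (-2 + 3³)) = (-208 + V)/(h + (-2 + 27)) = (-208 + V)/(h + 25) = (-208 + V)/(25 + h))
L(92, 73) + 19233 = (-208 + 73)/(25 + 92) + 19233 = -135/117 + 19233 = (1/117)*(-135) + 19233 = -15/13 + 19233 = 250014/13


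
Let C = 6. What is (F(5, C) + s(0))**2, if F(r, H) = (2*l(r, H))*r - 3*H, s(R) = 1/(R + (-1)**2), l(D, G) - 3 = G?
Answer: 5329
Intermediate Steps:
l(D, G) = 3 + G
s(R) = 1/(1 + R) (s(R) = 1/(R + 1) = 1/(1 + R))
F(r, H) = -3*H + r*(6 + 2*H) (F(r, H) = (2*(3 + H))*r - 3*H = (6 + 2*H)*r - 3*H = r*(6 + 2*H) - 3*H = -3*H + r*(6 + 2*H))
(F(5, C) + s(0))**2 = ((-3*6 + 2*5*(3 + 6)) + 1/(1 + 0))**2 = ((-18 + 2*5*9) + 1/1)**2 = ((-18 + 90) + 1)**2 = (72 + 1)**2 = 73**2 = 5329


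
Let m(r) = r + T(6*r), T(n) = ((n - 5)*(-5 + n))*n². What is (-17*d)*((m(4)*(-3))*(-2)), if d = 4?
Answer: -84839520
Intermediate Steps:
T(n) = n²*(-5 + n)² (T(n) = ((-5 + n)*(-5 + n))*n² = (-5 + n)²*n² = n²*(-5 + n)²)
m(r) = r + 36*r²*(-5 + 6*r)² (m(r) = r + (6*r)²*(-5 + 6*r)² = r + (36*r²)*(-5 + 6*r)² = r + 36*r²*(-5 + 6*r)²)
(-17*d)*((m(4)*(-3))*(-2)) = (-17*4)*(((4*(1 + 36*4*(-5 + 6*4)²))*(-3))*(-2)) = -68*(4*(1 + 36*4*(-5 + 24)²))*(-3)*(-2) = -68*(4*(1 + 36*4*19²))*(-3)*(-2) = -68*(4*(1 + 36*4*361))*(-3)*(-2) = -68*(4*(1 + 51984))*(-3)*(-2) = -68*(4*51985)*(-3)*(-2) = -68*207940*(-3)*(-2) = -(-42419760)*(-2) = -68*1247640 = -84839520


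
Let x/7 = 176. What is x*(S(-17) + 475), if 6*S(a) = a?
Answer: 1745128/3 ≈ 5.8171e+5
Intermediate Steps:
x = 1232 (x = 7*176 = 1232)
S(a) = a/6
x*(S(-17) + 475) = 1232*((1/6)*(-17) + 475) = 1232*(-17/6 + 475) = 1232*(2833/6) = 1745128/3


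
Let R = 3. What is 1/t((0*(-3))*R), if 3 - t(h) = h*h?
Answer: ⅓ ≈ 0.33333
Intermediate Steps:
t(h) = 3 - h² (t(h) = 3 - h*h = 3 - h²)
1/t((0*(-3))*R) = 1/(3 - ((0*(-3))*3)²) = 1/(3 - (0*3)²) = 1/(3 - 1*0²) = 1/(3 - 1*0) = 1/(3 + 0) = 1/3 = ⅓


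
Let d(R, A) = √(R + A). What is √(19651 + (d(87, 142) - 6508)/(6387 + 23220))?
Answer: √(17225371814943 + 29607*√229)/29607 ≈ 140.18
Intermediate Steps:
d(R, A) = √(A + R)
√(19651 + (d(87, 142) - 6508)/(6387 + 23220)) = √(19651 + (√(142 + 87) - 6508)/(6387 + 23220)) = √(19651 + (√229 - 6508)/29607) = √(19651 + (-6508 + √229)*(1/29607)) = √(19651 + (-6508/29607 + √229/29607)) = √(581800649/29607 + √229/29607)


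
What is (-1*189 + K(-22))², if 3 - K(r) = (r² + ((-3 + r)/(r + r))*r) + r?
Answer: 1615441/4 ≈ 4.0386e+5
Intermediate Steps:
K(r) = 9/2 - r² - 3*r/2 (K(r) = 3 - ((r² + ((-3 + r)/(r + r))*r) + r) = 3 - ((r² + ((-3 + r)/((2*r)))*r) + r) = 3 - ((r² + ((-3 + r)*(1/(2*r)))*r) + r) = 3 - ((r² + ((-3 + r)/(2*r))*r) + r) = 3 - ((r² + (-3/2 + r/2)) + r) = 3 - ((-3/2 + r² + r/2) + r) = 3 - (-3/2 + r² + 3*r/2) = 3 + (3/2 - r² - 3*r/2) = 9/2 - r² - 3*r/2)
(-1*189 + K(-22))² = (-1*189 + (9/2 - 1*(-22)² - 3/2*(-22)))² = (-189 + (9/2 - 1*484 + 33))² = (-189 + (9/2 - 484 + 33))² = (-189 - 893/2)² = (-1271/2)² = 1615441/4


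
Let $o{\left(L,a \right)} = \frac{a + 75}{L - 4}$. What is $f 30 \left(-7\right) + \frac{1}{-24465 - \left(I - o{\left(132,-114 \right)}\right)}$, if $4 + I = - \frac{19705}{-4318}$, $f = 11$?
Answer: $- \frac{15618352856182}{6761191593} \approx -2310.0$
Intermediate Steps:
$I = \frac{2433}{4318}$ ($I = -4 - \frac{19705}{-4318} = -4 - - \frac{19705}{4318} = -4 + \frac{19705}{4318} = \frac{2433}{4318} \approx 0.56346$)
$o{\left(L,a \right)} = \frac{75 + a}{-4 + L}$
$f 30 \left(-7\right) + \frac{1}{-24465 - \left(I - o{\left(132,-114 \right)}\right)} = 11 \cdot 30 \left(-7\right) + \frac{1}{-24465 - \left(\frac{2433}{4318} - \frac{75 - 114}{-4 + 132}\right)} = 330 \left(-7\right) + \frac{1}{-24465 - \left(\frac{2433}{4318} - \frac{1}{128} \left(-39\right)\right)} = -2310 + \frac{1}{-24465 + \left(\frac{1}{128} \left(-39\right) - \frac{2433}{4318}\right)} = -2310 + \frac{1}{-24465 - \frac{239913}{276352}} = -2310 + \frac{1}{- \frac{6761191593}{276352}} = -2310 - \frac{276352}{6761191593} = - \frac{15618352856182}{6761191593}$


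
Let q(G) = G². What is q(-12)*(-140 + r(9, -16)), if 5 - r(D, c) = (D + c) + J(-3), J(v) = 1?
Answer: -18576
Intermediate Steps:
r(D, c) = 4 - D - c (r(D, c) = 5 - ((D + c) + 1) = 5 - (1 + D + c) = 5 + (-1 - D - c) = 4 - D - c)
q(-12)*(-140 + r(9, -16)) = (-12)²*(-140 + (4 - 1*9 - 1*(-16))) = 144*(-140 + (4 - 9 + 16)) = 144*(-140 + 11) = 144*(-129) = -18576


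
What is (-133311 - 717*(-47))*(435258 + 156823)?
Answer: -58978372572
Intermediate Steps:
(-133311 - 717*(-47))*(435258 + 156823) = (-133311 + 33699)*592081 = -99612*592081 = -58978372572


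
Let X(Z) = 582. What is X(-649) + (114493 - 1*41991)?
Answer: 73084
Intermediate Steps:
X(-649) + (114493 - 1*41991) = 582 + (114493 - 1*41991) = 582 + (114493 - 41991) = 582 + 72502 = 73084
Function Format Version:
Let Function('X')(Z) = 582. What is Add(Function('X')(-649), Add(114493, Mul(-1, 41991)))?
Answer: 73084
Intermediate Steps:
Add(Function('X')(-649), Add(114493, Mul(-1, 41991))) = Add(582, Add(114493, Mul(-1, 41991))) = Add(582, Add(114493, -41991)) = Add(582, 72502) = 73084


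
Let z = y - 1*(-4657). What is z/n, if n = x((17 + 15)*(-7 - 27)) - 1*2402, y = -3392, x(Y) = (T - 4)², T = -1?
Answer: -1265/2377 ≈ -0.53218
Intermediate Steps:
x(Y) = 25 (x(Y) = (-1 - 4)² = (-5)² = 25)
z = 1265 (z = -3392 - 1*(-4657) = -3392 + 4657 = 1265)
n = -2377 (n = 25 - 1*2402 = 25 - 2402 = -2377)
z/n = 1265/(-2377) = 1265*(-1/2377) = -1265/2377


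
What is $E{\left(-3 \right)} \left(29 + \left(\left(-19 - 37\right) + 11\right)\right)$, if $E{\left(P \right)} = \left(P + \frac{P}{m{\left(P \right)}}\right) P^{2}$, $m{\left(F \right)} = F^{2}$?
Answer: $480$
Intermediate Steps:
$E{\left(P \right)} = P^{2} \left(P + \frac{1}{P}\right)$ ($E{\left(P \right)} = \left(P + \frac{P}{P^{2}}\right) P^{2} = \left(P + \frac{1}{P}\right) P^{2} = P^{2} \left(P + \frac{1}{P}\right)$)
$E{\left(-3 \right)} \left(29 + \left(\left(-19 - 37\right) + 11\right)\right) = \left(-3 + \left(-3\right)^{3}\right) \left(29 + \left(\left(-19 - 37\right) + 11\right)\right) = \left(-3 - 27\right) \left(29 + \left(-56 + 11\right)\right) = - 30 \left(29 - 45\right) = \left(-30\right) \left(-16\right) = 480$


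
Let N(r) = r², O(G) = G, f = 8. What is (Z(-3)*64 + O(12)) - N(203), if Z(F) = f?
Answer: -40685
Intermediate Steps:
Z(F) = 8
(Z(-3)*64 + O(12)) - N(203) = (8*64 + 12) - 1*203² = (512 + 12) - 1*41209 = 524 - 41209 = -40685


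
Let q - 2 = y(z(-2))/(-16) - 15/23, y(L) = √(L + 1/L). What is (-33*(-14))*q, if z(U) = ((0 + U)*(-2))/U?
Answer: 14322/23 - 231*I*√10/16 ≈ 622.7 - 45.655*I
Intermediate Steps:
z(U) = -2 (z(U) = (U*(-2))/U = (-2*U)/U = -2)
q = 31/23 - I*√10/32 (q = 2 + (√(-2 + 1/(-2))/(-16) - 15/23) = 2 + (√(-2 - ½)*(-1/16) - 15*1/23) = 2 + (√(-5/2)*(-1/16) - 15/23) = 2 + ((I*√10/2)*(-1/16) - 15/23) = 2 + (-I*√10/32 - 15/23) = 2 + (-15/23 - I*√10/32) = 31/23 - I*√10/32 ≈ 1.3478 - 0.098821*I)
(-33*(-14))*q = (-33*(-14))*(31/23 - I*√10/32) = 462*(31/23 - I*√10/32) = 14322/23 - 231*I*√10/16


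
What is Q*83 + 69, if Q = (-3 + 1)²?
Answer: 401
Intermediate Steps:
Q = 4 (Q = (-2)² = 4)
Q*83 + 69 = 4*83 + 69 = 332 + 69 = 401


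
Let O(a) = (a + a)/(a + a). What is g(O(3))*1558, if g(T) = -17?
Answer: -26486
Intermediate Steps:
O(a) = 1 (O(a) = (2*a)/((2*a)) = (2*a)*(1/(2*a)) = 1)
g(O(3))*1558 = -17*1558 = -26486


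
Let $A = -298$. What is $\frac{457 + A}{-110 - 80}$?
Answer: $- \frac{159}{190} \approx -0.83684$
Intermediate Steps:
$\frac{457 + A}{-110 - 80} = \frac{457 - 298}{-110 - 80} = \frac{159}{-190} = 159 \left(- \frac{1}{190}\right) = - \frac{159}{190}$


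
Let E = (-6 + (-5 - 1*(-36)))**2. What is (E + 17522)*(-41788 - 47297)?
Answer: -1616625495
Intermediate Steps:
E = 625 (E = (-6 + (-5 + 36))**2 = (-6 + 31)**2 = 25**2 = 625)
(E + 17522)*(-41788 - 47297) = (625 + 17522)*(-41788 - 47297) = 18147*(-89085) = -1616625495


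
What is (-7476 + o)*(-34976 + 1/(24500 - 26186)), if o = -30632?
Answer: 1123605557998/843 ≈ 1.3329e+9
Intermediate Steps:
(-7476 + o)*(-34976 + 1/(24500 - 26186)) = (-7476 - 30632)*(-34976 + 1/(24500 - 26186)) = -38108*(-34976 + 1/(-1686)) = -38108*(-34976 - 1/1686) = -38108*(-58969537/1686) = 1123605557998/843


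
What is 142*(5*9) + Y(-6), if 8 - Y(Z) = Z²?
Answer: 6362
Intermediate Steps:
Y(Z) = 8 - Z²
142*(5*9) + Y(-6) = 142*(5*9) + (8 - 1*(-6)²) = 142*45 + (8 - 1*36) = 6390 + (8 - 36) = 6390 - 28 = 6362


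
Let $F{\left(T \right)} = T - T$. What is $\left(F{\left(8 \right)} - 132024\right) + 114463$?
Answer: $-17561$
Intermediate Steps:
$F{\left(T \right)} = 0$
$\left(F{\left(8 \right)} - 132024\right) + 114463 = \left(0 - 132024\right) + 114463 = -132024 + 114463 = -17561$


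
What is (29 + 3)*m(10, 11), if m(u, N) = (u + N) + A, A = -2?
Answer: 608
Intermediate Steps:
m(u, N) = -2 + N + u (m(u, N) = (u + N) - 2 = (N + u) - 2 = -2 + N + u)
(29 + 3)*m(10, 11) = (29 + 3)*(-2 + 11 + 10) = 32*19 = 608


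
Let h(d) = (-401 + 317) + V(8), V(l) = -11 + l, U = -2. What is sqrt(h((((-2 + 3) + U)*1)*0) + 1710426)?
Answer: sqrt(1710339) ≈ 1307.8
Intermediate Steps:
h(d) = -87 (h(d) = (-401 + 317) + (-11 + 8) = -84 - 3 = -87)
sqrt(h((((-2 + 3) + U)*1)*0) + 1710426) = sqrt(-87 + 1710426) = sqrt(1710339)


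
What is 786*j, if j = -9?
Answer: -7074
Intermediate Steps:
786*j = 786*(-9) = -7074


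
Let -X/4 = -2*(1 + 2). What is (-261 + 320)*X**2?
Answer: 33984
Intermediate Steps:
X = 24 (X = -(-8)*(1 + 2) = -(-8)*3 = -4*(-6) = 24)
(-261 + 320)*X**2 = (-261 + 320)*24**2 = 59*576 = 33984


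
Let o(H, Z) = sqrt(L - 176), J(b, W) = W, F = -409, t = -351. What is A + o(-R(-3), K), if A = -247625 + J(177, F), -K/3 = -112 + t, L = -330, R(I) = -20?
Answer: -248034 + I*sqrt(506) ≈ -2.4803e+5 + 22.494*I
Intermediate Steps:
K = 1389 (K = -3*(-112 - 351) = -3*(-463) = 1389)
o(H, Z) = I*sqrt(506) (o(H, Z) = sqrt(-330 - 176) = sqrt(-506) = I*sqrt(506))
A = -248034 (A = -247625 - 409 = -248034)
A + o(-R(-3), K) = -248034 + I*sqrt(506)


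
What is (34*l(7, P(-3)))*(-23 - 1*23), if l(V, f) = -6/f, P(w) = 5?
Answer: 9384/5 ≈ 1876.8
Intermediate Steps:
(34*l(7, P(-3)))*(-23 - 1*23) = (34*(-6/5))*(-23 - 1*23) = (34*(-6*⅕))*(-23 - 23) = (34*(-6/5))*(-46) = -204/5*(-46) = 9384/5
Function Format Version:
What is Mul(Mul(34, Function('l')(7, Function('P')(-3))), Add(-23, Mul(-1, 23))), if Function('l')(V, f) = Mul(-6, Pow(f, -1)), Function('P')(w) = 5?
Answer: Rational(9384, 5) ≈ 1876.8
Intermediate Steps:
Mul(Mul(34, Function('l')(7, Function('P')(-3))), Add(-23, Mul(-1, 23))) = Mul(Mul(34, Mul(-6, Pow(5, -1))), Add(-23, Mul(-1, 23))) = Mul(Mul(34, Mul(-6, Rational(1, 5))), Add(-23, -23)) = Mul(Mul(34, Rational(-6, 5)), -46) = Mul(Rational(-204, 5), -46) = Rational(9384, 5)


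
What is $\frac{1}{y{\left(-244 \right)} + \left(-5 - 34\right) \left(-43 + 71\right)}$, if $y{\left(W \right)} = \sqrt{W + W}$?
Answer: $- \frac{273}{298238} - \frac{i \sqrt{122}}{596476} \approx -0.00091538 - 1.8518 \cdot 10^{-5} i$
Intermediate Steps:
$y{\left(W \right)} = \sqrt{2} \sqrt{W}$ ($y{\left(W \right)} = \sqrt{2 W} = \sqrt{2} \sqrt{W}$)
$\frac{1}{y{\left(-244 \right)} + \left(-5 - 34\right) \left(-43 + 71\right)} = \frac{1}{\sqrt{2} \sqrt{-244} + \left(-5 - 34\right) \left(-43 + 71\right)} = \frac{1}{\sqrt{2} \cdot 2 i \sqrt{61} - 1092} = \frac{1}{2 i \sqrt{122} - 1092} = \frac{1}{-1092 + 2 i \sqrt{122}}$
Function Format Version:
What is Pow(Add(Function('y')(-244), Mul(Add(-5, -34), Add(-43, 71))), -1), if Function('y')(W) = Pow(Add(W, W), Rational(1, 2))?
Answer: Add(Rational(-273, 298238), Mul(Rational(-1, 596476), I, Pow(122, Rational(1, 2)))) ≈ Add(-0.00091538, Mul(-1.8518e-5, I))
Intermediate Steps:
Function('y')(W) = Mul(Pow(2, Rational(1, 2)), Pow(W, Rational(1, 2))) (Function('y')(W) = Pow(Mul(2, W), Rational(1, 2)) = Mul(Pow(2, Rational(1, 2)), Pow(W, Rational(1, 2))))
Pow(Add(Function('y')(-244), Mul(Add(-5, -34), Add(-43, 71))), -1) = Pow(Add(Mul(Pow(2, Rational(1, 2)), Pow(-244, Rational(1, 2))), Mul(Add(-5, -34), Add(-43, 71))), -1) = Pow(Add(Mul(Pow(2, Rational(1, 2)), Mul(2, I, Pow(61, Rational(1, 2)))), Mul(-39, 28)), -1) = Pow(Add(Mul(2, I, Pow(122, Rational(1, 2))), -1092), -1) = Pow(Add(-1092, Mul(2, I, Pow(122, Rational(1, 2)))), -1)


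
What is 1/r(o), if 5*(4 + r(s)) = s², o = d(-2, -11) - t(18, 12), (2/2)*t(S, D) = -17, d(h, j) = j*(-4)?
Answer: 5/3701 ≈ 0.0013510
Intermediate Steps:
d(h, j) = -4*j
t(S, D) = -17
o = 61 (o = -4*(-11) - 1*(-17) = 44 + 17 = 61)
r(s) = -4 + s²/5
1/r(o) = 1/(-4 + (⅕)*61²) = 1/(-4 + (⅕)*3721) = 1/(-4 + 3721/5) = 1/(3701/5) = 5/3701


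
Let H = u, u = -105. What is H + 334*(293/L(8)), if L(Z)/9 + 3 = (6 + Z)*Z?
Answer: -5143/981 ≈ -5.2426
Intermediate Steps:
L(Z) = -27 + 9*Z*(6 + Z) (L(Z) = -27 + 9*((6 + Z)*Z) = -27 + 9*(Z*(6 + Z)) = -27 + 9*Z*(6 + Z))
H = -105
H + 334*(293/L(8)) = -105 + 334*(293/(-27 + 9*8**2 + 54*8)) = -105 + 334*(293/(-27 + 9*64 + 432)) = -105 + 334*(293/(-27 + 576 + 432)) = -105 + 334*(293/981) = -105 + 97862/981 = -5143/981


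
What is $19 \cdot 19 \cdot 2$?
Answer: $722$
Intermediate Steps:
$19 \cdot 19 \cdot 2 = 361 \cdot 2 = 722$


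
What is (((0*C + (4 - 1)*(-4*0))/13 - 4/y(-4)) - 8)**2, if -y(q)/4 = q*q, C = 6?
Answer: 16129/256 ≈ 63.004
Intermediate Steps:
y(q) = -4*q**2 (y(q) = -4*q*q = -4*q**2)
(((0*C + (4 - 1)*(-4*0))/13 - 4/y(-4)) - 8)**2 = (((0*6 + (4 - 1)*(-4*0))/13 - 4/((-4*(-4)**2))) - 8)**2 = (((0 + 3*0)*(1/13) - 4/((-4*16))) - 8)**2 = (((0 + 0)*(1/13) - 4/(-64)) - 8)**2 = ((0*(1/13) - 4*(-1/64)) - 8)**2 = ((0 + 1/16) - 8)**2 = (1/16 - 8)**2 = (-127/16)**2 = 16129/256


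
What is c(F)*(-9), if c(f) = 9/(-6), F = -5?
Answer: 27/2 ≈ 13.500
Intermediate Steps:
c(f) = -3/2 (c(f) = 9*(-⅙) = -3/2)
c(F)*(-9) = -3/2*(-9) = 27/2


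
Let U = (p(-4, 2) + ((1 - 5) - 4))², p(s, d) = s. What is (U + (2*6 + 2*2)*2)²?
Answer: 30976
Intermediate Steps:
U = 144 (U = (-4 + ((1 - 5) - 4))² = (-4 + (-4 - 4))² = (-4 - 8)² = (-12)² = 144)
(U + (2*6 + 2*2)*2)² = (144 + (2*6 + 2*2)*2)² = (144 + (12 + 4)*2)² = (144 + 16*2)² = (144 + 32)² = 176² = 30976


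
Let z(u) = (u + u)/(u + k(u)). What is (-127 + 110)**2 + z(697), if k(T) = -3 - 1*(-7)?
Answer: 203983/701 ≈ 290.99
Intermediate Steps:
k(T) = 4 (k(T) = -3 + 7 = 4)
z(u) = 2*u/(4 + u) (z(u) = (u + u)/(u + 4) = (2*u)/(4 + u) = 2*u/(4 + u))
(-127 + 110)**2 + z(697) = (-127 + 110)**2 + 2*697/(4 + 697) = (-17)**2 + 2*697/701 = 289 + 2*697*(1/701) = 289 + 1394/701 = 203983/701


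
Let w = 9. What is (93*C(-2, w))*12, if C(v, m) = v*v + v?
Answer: 2232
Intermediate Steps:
C(v, m) = v + v**2 (C(v, m) = v**2 + v = v + v**2)
(93*C(-2, w))*12 = (93*(-2*(1 - 2)))*12 = (93*(-2*(-1)))*12 = (93*2)*12 = 186*12 = 2232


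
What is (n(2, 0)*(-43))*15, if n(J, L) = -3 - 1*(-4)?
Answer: -645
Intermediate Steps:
n(J, L) = 1 (n(J, L) = -3 + 4 = 1)
(n(2, 0)*(-43))*15 = (1*(-43))*15 = -43*15 = -645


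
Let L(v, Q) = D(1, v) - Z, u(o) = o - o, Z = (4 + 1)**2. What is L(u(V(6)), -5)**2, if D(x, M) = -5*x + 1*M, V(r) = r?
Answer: 900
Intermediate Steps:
D(x, M) = M - 5*x (D(x, M) = -5*x + M = M - 5*x)
Z = 25 (Z = 5**2 = 25)
u(o) = 0
L(v, Q) = -30 + v (L(v, Q) = (v - 5*1) - 1*25 = (v - 5) - 25 = (-5 + v) - 25 = -30 + v)
L(u(V(6)), -5)**2 = (-30 + 0)**2 = (-30)**2 = 900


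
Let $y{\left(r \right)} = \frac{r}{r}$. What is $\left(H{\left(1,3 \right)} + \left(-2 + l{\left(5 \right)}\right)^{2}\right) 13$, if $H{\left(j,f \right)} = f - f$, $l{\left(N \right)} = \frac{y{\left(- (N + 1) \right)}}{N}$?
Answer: $\frac{1053}{25} \approx 42.12$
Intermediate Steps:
$y{\left(r \right)} = 1$
$l{\left(N \right)} = \frac{1}{N}$ ($l{\left(N \right)} = 1 \frac{1}{N} = \frac{1}{N}$)
$H{\left(j,f \right)} = 0$
$\left(H{\left(1,3 \right)} + \left(-2 + l{\left(5 \right)}\right)^{2}\right) 13 = \left(0 + \left(-2 + \frac{1}{5}\right)^{2}\right) 13 = \left(0 + \left(- \frac{9}{5}\right)^{2}\right) 13 = \left(0 + \frac{81}{25}\right) 13 = \frac{81}{25} \cdot 13 = \frac{1053}{25}$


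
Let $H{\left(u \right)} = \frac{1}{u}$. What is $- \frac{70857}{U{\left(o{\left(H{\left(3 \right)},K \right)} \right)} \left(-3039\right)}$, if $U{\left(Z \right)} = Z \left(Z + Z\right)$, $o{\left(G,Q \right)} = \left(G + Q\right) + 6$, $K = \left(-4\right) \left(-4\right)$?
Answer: $\frac{212571}{9094714} \approx 0.023373$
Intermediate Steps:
$K = 16$
$o{\left(G,Q \right)} = 6 + G + Q$
$U{\left(Z \right)} = 2 Z^{2}$ ($U{\left(Z \right)} = Z 2 Z = 2 Z^{2}$)
$- \frac{70857}{U{\left(o{\left(H{\left(3 \right)},K \right)} \right)} \left(-3039\right)} = - \frac{70857}{2 \left(6 + \frac{1}{3} + 16\right)^{2} \left(-3039\right)} = - \frac{70857}{2 \left(\frac{67}{3}\right)^{2} \left(-3039\right)} = - \frac{70857}{2 \cdot \frac{4489}{9} \left(-3039\right)} = - \frac{70857}{\frac{8978}{9} \left(-3039\right)} = - \frac{70857}{- \frac{9094714}{3}} = \left(-70857\right) \left(- \frac{3}{9094714}\right) = \frac{212571}{9094714}$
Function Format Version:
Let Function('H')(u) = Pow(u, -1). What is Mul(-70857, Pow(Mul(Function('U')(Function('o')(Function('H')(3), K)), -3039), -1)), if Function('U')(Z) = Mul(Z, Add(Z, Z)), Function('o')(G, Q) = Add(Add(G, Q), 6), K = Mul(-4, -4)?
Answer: Rational(212571, 9094714) ≈ 0.023373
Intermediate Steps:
K = 16
Function('o')(G, Q) = Add(6, G, Q)
Function('U')(Z) = Mul(2, Pow(Z, 2)) (Function('U')(Z) = Mul(Z, Mul(2, Z)) = Mul(2, Pow(Z, 2)))
Mul(-70857, Pow(Mul(Function('U')(Function('o')(Function('H')(3), K)), -3039), -1)) = Mul(-70857, Pow(Mul(Mul(2, Pow(Add(6, Pow(3, -1), 16), 2)), -3039), -1)) = Mul(-70857, Pow(Mul(Mul(2, Pow(Add(6, Rational(1, 3), 16), 2)), -3039), -1)) = Mul(-70857, Pow(Mul(Mul(2, Pow(Rational(67, 3), 2)), -3039), -1)) = Mul(-70857, Pow(Mul(Mul(2, Rational(4489, 9)), -3039), -1)) = Mul(-70857, Pow(Mul(Rational(8978, 9), -3039), -1)) = Mul(-70857, Pow(Rational(-9094714, 3), -1)) = Mul(-70857, Rational(-3, 9094714)) = Rational(212571, 9094714)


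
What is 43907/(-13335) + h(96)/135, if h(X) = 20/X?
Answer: -9479467/2880360 ≈ -3.2911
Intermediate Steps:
43907/(-13335) + h(96)/135 = 43907/(-13335) + (20/96)/135 = 43907*(-1/13335) + (20*(1/96))*(1/135) = -43907/13335 + (5/24)*(1/135) = -43907/13335 + 1/648 = -9479467/2880360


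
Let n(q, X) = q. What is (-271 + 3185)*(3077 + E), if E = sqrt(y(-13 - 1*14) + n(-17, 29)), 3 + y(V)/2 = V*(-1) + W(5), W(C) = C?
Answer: 8966378 + 2914*sqrt(41) ≈ 8.9850e+6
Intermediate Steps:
y(V) = 4 - 2*V (y(V) = -6 + 2*(V*(-1) + 5) = -6 + 2*(-V + 5) = -6 + 2*(5 - V) = -6 + (10 - 2*V) = 4 - 2*V)
E = sqrt(41) (E = sqrt((4 - 2*(-13 - 1*14)) - 17) = sqrt((4 - 2*(-13 - 14)) - 17) = sqrt((4 - 2*(-27)) - 17) = sqrt((4 + 54) - 17) = sqrt(58 - 17) = sqrt(41) ≈ 6.4031)
(-271 + 3185)*(3077 + E) = (-271 + 3185)*(3077 + sqrt(41)) = 2914*(3077 + sqrt(41)) = 8966378 + 2914*sqrt(41)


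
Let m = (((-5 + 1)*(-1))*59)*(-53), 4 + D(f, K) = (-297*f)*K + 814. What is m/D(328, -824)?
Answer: -6254/40135797 ≈ -0.00015582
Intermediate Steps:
D(f, K) = 810 - 297*K*f (D(f, K) = -4 + ((-297*f)*K + 814) = -4 + (-297*K*f + 814) = -4 + (814 - 297*K*f) = 810 - 297*K*f)
m = -12508 (m = (-4*(-1)*59)*(-53) = (4*59)*(-53) = 236*(-53) = -12508)
m/D(328, -824) = -12508/(810 - 297*(-824)*328) = -12508/(810 + 80270784) = -12508/80271594 = -12508*1/80271594 = -6254/40135797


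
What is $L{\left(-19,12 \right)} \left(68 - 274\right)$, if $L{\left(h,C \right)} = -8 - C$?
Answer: $4120$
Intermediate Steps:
$L{\left(-19,12 \right)} \left(68 - 274\right) = \left(-8 - 12\right) \left(68 - 274\right) = \left(-8 - 12\right) \left(-206\right) = \left(-20\right) \left(-206\right) = 4120$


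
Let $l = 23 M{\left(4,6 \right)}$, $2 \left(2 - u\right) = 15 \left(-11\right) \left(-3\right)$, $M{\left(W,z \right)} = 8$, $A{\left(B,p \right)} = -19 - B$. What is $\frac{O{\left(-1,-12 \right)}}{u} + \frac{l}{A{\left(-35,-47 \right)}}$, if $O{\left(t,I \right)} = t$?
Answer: $\frac{11297}{982} \approx 11.504$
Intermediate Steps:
$u = - \frac{491}{2}$ ($u = 2 - \frac{15 \left(-11\right) \left(-3\right)}{2} = 2 - \frac{\left(-165\right) \left(-3\right)}{2} = 2 - \frac{495}{2} = - \frac{491}{2} \approx -245.5$)
$l = 184$ ($l = 23 \cdot 8 = 184$)
$\frac{O{\left(-1,-12 \right)}}{u} + \frac{l}{A{\left(-35,-47 \right)}} = - \frac{1}{- \frac{491}{2}} + \frac{184}{-19 - -35} = \left(-1\right) \left(- \frac{2}{491}\right) + \frac{184}{-19 + 35} = \frac{2}{491} + \frac{184}{16} = \frac{2}{491} + 184 \cdot \frac{1}{16} = \frac{2}{491} + \frac{23}{2} = \frac{11297}{982}$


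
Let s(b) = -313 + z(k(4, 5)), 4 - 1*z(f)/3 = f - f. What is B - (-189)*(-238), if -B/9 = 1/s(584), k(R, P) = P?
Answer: -13539573/301 ≈ -44982.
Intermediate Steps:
z(f) = 12 (z(f) = 12 - 3*(f - f) = 12 - 3*0 = 12 + 0 = 12)
s(b) = -301 (s(b) = -313 + 12 = -301)
B = 9/301 (B = -9/(-301) = -9*(-1/301) = 9/301 ≈ 0.029900)
B - (-189)*(-238) = 9/301 - (-189)*(-238) = 9/301 - 1*44982 = 9/301 - 44982 = -13539573/301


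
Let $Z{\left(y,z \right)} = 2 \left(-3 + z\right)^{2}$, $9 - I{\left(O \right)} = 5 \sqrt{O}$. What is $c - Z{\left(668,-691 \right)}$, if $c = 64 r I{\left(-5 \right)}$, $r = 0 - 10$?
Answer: $-969032 + 3200 i \sqrt{5} \approx -9.6903 \cdot 10^{5} + 7155.4 i$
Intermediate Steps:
$r = -10$ ($r = 0 - 10 = -10$)
$I{\left(O \right)} = 9 - 5 \sqrt{O}$
$c = -5760 + 3200 i \sqrt{5}$ ($c = 64 \left(-10\right) \left(9 - 5 \sqrt{-5}\right) = - 640 \left(9 - 5 i \sqrt{5}\right) = -5760 + 3200 i \sqrt{5} \approx -5760.0 + 7155.4 i$)
$c - Z{\left(668,-691 \right)} = \left(-5760 + 3200 i \sqrt{5}\right) - 2 \left(-3 - 691\right)^{2} = \left(-5760 + 3200 i \sqrt{5}\right) - 2 \left(-694\right)^{2} = \left(-5760 + 3200 i \sqrt{5}\right) - 2 \cdot 481636 = \left(-5760 + 3200 i \sqrt{5}\right) - 963272 = -969032 + 3200 i \sqrt{5}$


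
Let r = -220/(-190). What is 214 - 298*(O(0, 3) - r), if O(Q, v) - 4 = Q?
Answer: -12026/19 ≈ -632.95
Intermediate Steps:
r = 22/19 (r = -220*(-1/190) = 22/19 ≈ 1.1579)
O(Q, v) = 4 + Q
214 - 298*(O(0, 3) - r) = 214 - 298*((4 + 0) - 1*22/19) = 214 - 298*(4 - 22/19) = 214 - 298*54/19 = 214 - 16092/19 = -12026/19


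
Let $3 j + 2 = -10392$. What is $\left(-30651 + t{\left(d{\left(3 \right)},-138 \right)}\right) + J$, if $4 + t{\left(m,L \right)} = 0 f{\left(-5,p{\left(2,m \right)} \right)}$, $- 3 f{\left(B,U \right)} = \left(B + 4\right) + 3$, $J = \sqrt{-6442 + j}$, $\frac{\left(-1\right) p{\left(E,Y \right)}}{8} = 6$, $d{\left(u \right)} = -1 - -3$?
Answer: $-30655 + \frac{2 i \sqrt{22290}}{3} \approx -30655.0 + 99.532 i$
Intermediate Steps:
$d{\left(u \right)} = 2$ ($d{\left(u \right)} = -1 + 3 = 2$)
$j = - \frac{10394}{3}$ ($j = - \frac{2}{3} + \frac{1}{3} \left(-10392\right) = - \frac{2}{3} - 3464 = - \frac{10394}{3} \approx -3464.7$)
$p{\left(E,Y \right)} = -48$ ($p{\left(E,Y \right)} = \left(-8\right) 6 = -48$)
$J = \frac{2 i \sqrt{22290}}{3}$ ($J = \sqrt{-6442 - \frac{10394}{3}} = \sqrt{- \frac{29720}{3}} = \frac{2 i \sqrt{22290}}{3} \approx 99.532 i$)
$f{\left(B,U \right)} = - \frac{7}{3} - \frac{B}{3}$ ($f{\left(B,U \right)} = - \frac{\left(B + 4\right) + 3}{3} = - \frac{\left(4 + B\right) + 3}{3} = - \frac{7 + B}{3} = - \frac{7}{3} - \frac{B}{3}$)
$t{\left(m,L \right)} = -4$ ($t{\left(m,L \right)} = -4 + 0 \left(- \frac{7}{3} - - \frac{5}{3}\right) = -4 + 0 \left(- \frac{7}{3} + \frac{5}{3}\right) = -4 + 0 \left(- \frac{2}{3}\right) = -4 + 0 = -4$)
$\left(-30651 + t{\left(d{\left(3 \right)},-138 \right)}\right) + J = \left(-30651 - 4\right) + \frac{2 i \sqrt{22290}}{3} = -30655 + \frac{2 i \sqrt{22290}}{3}$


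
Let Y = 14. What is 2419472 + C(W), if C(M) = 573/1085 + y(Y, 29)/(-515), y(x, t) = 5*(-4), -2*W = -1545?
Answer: 270388156719/111755 ≈ 2.4195e+6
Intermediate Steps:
W = 1545/2 (W = -½*(-1545) = 1545/2 ≈ 772.50)
y(x, t) = -20
C(M) = 63359/111755 (C(M) = 573/1085 - 20/(-515) = 573*(1/1085) - 20*(-1/515) = 573/1085 + 4/103 = 63359/111755)
2419472 + C(W) = 2419472 + 63359/111755 = 270388156719/111755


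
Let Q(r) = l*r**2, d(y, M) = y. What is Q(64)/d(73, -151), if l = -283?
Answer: -1159168/73 ≈ -15879.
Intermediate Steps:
Q(r) = -283*r**2
Q(64)/d(73, -151) = -283*64**2/73 = -283*4096*(1/73) = -1159168*1/73 = -1159168/73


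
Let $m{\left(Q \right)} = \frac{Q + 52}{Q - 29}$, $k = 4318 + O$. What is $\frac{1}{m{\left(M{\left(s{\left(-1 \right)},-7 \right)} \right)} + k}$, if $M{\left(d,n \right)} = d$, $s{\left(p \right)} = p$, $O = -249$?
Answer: $\frac{10}{40673} \approx 0.00024586$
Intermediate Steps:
$k = 4069$ ($k = 4318 - 249 = 4069$)
$m{\left(Q \right)} = \frac{52 + Q}{-29 + Q}$
$\frac{1}{m{\left(M{\left(s{\left(-1 \right)},-7 \right)} \right)} + k} = \frac{1}{\frac{52 - 1}{-29 - 1} + 4069} = \frac{1}{\frac{1}{-30} \cdot 51 + 4069} = \frac{1}{\left(- \frac{1}{30}\right) 51 + 4069} = \frac{1}{- \frac{17}{10} + 4069} = \frac{1}{\frac{40673}{10}} = \frac{10}{40673}$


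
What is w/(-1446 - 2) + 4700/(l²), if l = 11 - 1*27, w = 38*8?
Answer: 210243/11584 ≈ 18.149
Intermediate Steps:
w = 304
l = -16 (l = 11 - 27 = -16)
w/(-1446 - 2) + 4700/(l²) = 304/(-1446 - 2) + 4700/((-16)²) = 304/(-1448) + 4700/256 = 304*(-1/1448) + 4700*(1/256) = -38/181 + 1175/64 = 210243/11584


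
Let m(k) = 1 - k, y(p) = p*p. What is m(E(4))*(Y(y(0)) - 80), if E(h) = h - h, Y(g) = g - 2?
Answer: -82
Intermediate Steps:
y(p) = p²
Y(g) = -2 + g
E(h) = 0
m(E(4))*(Y(y(0)) - 80) = (1 - 1*0)*((-2 + 0²) - 80) = (1 + 0)*((-2 + 0) - 80) = 1*(-2 - 80) = 1*(-82) = -82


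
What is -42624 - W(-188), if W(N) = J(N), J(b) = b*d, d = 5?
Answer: -41684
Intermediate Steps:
J(b) = 5*b (J(b) = b*5 = 5*b)
W(N) = 5*N
-42624 - W(-188) = -42624 - 5*(-188) = -42624 - 1*(-940) = -42624 + 940 = -41684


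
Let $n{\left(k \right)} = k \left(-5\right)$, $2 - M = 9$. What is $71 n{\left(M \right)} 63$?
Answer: $156555$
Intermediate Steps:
$M = -7$ ($M = 2 - 9 = -7$)
$n{\left(k \right)} = - 5 k$
$71 n{\left(M \right)} 63 = 71 \left(\left(-5\right) \left(-7\right)\right) 63 = 71 \cdot 35 \cdot 63 = 2485 \cdot 63 = 156555$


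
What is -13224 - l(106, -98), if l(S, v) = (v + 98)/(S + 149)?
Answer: -13224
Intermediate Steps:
l(S, v) = (98 + v)/(149 + S)
-13224 - l(106, -98) = -13224 - (98 - 98)/(149 + 106) = -13224 - 0/255 = -13224 - 1*0 = -13224 + 0 = -13224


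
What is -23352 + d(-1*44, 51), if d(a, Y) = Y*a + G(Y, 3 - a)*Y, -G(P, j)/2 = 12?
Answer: -26820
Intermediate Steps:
G(P, j) = -24 (G(P, j) = -2*12 = -24)
d(a, Y) = -24*Y + Y*a (d(a, Y) = Y*a - 24*Y = -24*Y + Y*a)
-23352 + d(-1*44, 51) = -23352 + 51*(-24 - 1*44) = -23352 + 51*(-24 - 44) = -23352 + 51*(-68) = -23352 - 3468 = -26820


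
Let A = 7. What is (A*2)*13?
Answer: 182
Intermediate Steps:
(A*2)*13 = (7*2)*13 = 14*13 = 182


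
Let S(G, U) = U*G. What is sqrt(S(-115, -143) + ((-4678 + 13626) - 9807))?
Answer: sqrt(15586) ≈ 124.84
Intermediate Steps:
S(G, U) = G*U
sqrt(S(-115, -143) + ((-4678 + 13626) - 9807)) = sqrt(-115*(-143) + ((-4678 + 13626) - 9807)) = sqrt(16445 + (8948 - 9807)) = sqrt(16445 - 859) = sqrt(15586)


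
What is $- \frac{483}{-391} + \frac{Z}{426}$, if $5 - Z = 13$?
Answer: $\frac{4405}{3621} \approx 1.2165$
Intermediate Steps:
$Z = -8$ ($Z = 5 - 13 = -8$)
$- \frac{483}{-391} + \frac{Z}{426} = - \frac{483}{-391} - \frac{8}{426} = \left(-483\right) \left(- \frac{1}{391}\right) - \frac{4}{213} = \frac{21}{17} - \frac{4}{213} = \frac{4405}{3621}$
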